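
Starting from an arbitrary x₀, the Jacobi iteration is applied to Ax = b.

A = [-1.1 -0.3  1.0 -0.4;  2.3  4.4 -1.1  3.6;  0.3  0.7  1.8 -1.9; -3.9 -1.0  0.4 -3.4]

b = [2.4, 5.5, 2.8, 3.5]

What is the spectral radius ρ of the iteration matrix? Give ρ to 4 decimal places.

A = D + L + U where D = diag(-1.1, 4.4, 1.8, -3.4).
Jacobi T = -D⁻¹(L+U): T[3,2] = -(0.4)/(-3.4) = +0.1176; T[3,3] = 0.
  T[0,:] = [+0.0000  -0.2727  +0.9091  -0.3636]
  T[1,:] = [-0.5227  +0.0000  +0.2500  -0.8182]
  T[2,:] = [-0.1667  -0.3889  +0.0000  +1.0556]
  T[3,:] = [-1.1471  -0.2941  +0.1176  +0.0000]
|λ(T)| sorted: 1.2729, 1.0032, 1.0032, 0.0468.
spectral radius ρ = 1.2729; 1.2729 > 1: divergent.

1.2729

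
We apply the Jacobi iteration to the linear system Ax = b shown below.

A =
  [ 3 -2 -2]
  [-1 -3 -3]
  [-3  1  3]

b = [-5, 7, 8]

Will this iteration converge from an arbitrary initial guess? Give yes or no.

A = D + L + U where D = diag(3, -3, 3).
T_J = -D⁻¹(L+U): T[2,0] = -(-3)/(3) = +1.0000; T[2,2] = 0.
  T[0,:] = [+0.0000, +0.6667, +0.6667]
  T[1,:] = [-0.3333, +0.0000, -1.0000]
  T[2,:] = [+1.0000, -0.3333, +0.0000]
eigenvalue magnitudes: 1.1393, 0.7212, 0.7212.
ρ(T) = max|λ| = 1.1393; 1.1393 > 1: divergent.

no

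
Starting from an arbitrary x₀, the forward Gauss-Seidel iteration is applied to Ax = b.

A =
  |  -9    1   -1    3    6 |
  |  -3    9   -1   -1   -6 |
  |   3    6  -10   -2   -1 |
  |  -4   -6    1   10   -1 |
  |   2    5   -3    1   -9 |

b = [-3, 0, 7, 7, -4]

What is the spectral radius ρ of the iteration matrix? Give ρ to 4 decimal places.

Write A = D+L+U with D = diag(-9, 9, -10, 10, -9).
Gauss-Seidel: T = -(D+L)⁻¹U, row 0 first, T[0,1] = -(1)/(-9) = +0.1111; later rows by forward substitution.
  T[0,:] = [+0.0000, +0.1111, -0.1111, +0.3333, +0.6667]
  T[1,:] = [+0.0000, +0.0370, +0.0741, +0.2222, +0.8889]
  T[2,:] = [+0.0000, +0.0556, +0.0111, +0.0333, +0.6333]
  T[3,:] = [+0.0000, +0.0611, -0.0011, +0.2633, +0.8367]
  T[4,:] = [+0.0000, +0.0335, +0.0126, +0.2157, +0.5238]
|roots of det(T-λI)|: 0.8988, 0.0858, 0.0401, 0.0177, 0.0000.
ρ = 0.8988; 0.8988 < 1, so it converges for any x₀.

0.8988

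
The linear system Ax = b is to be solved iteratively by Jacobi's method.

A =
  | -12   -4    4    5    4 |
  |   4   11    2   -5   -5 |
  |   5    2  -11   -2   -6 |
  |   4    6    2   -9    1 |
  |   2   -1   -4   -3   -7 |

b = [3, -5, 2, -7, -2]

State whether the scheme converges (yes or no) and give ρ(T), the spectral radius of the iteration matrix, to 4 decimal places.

no, ρ = 1.1210

Split A = D + L + U, D = diag(-12, 11, -11, -9, -7).
T_J = -D⁻¹(L+U): T[0,1] = -(-4)/(-12) = -0.3333; T[0,0] = 0.
  T[0,:] = [+0.0000  -0.3333  +0.3333  +0.4167  +0.3333]
  T[1,:] = [-0.3636  +0.0000  -0.1818  +0.4545  +0.4545]
  T[2,:] = [+0.4545  +0.1818  +0.0000  -0.1818  -0.5455]
  T[3,:] = [+0.4444  +0.6667  +0.2222  +0.0000  +0.1111]
  T[4,:] = [+0.2857  -0.1429  -0.5714  -0.4286  +0.0000]
|λ(T)| sorted: 1.1210, 0.5869, 0.5869, 0.5018, 0.3805.
ρ = 1.1210; 1.1210 > 1, so it fails to converge.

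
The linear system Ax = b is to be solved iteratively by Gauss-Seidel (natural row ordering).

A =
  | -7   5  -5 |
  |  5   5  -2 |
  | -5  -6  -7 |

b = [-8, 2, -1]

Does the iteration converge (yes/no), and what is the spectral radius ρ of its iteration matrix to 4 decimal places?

Write A = D+L+U with D = diag(-7, 5, -7).
Gauss-Seidel: T = -(D+L)⁻¹U, row 0 first, T[0,2] = -(-5)/(-7) = -0.7143; later rows by forward substitution.
  T[0,:] = [+0.0000  +0.7143  -0.7143]
  T[1,:] = [+0.0000  -0.7143  +1.1143]
  T[2,:] = [+0.0000  +0.1020  -0.4449]
|eigenvalues of T|: 0.9427, 0.2165, 0.0000.
ρ = 0.9427; 0.9427 < 1, so it converges for any x₀.

yes, ρ = 0.9427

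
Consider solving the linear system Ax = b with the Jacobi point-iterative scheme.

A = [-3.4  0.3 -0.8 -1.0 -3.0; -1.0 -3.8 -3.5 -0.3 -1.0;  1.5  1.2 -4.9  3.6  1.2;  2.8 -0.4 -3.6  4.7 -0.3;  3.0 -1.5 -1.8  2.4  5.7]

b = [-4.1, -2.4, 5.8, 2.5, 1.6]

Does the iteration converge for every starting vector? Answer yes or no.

Write A = D+L+U with D = diag(-3.4, -3.8, -4.9, 4.7, 5.7).
T_J = -D⁻¹(L+U): T[4,1] = -(-1.5)/(5.7) = +0.2632; T[4,4] = 0.
  T[0,:] = [+0.0000, +0.0882, -0.2353, -0.2941, -0.8824]
  T[1,:] = [-0.2632, +0.0000, -0.9211, -0.0789, -0.2632]
  T[2,:] = [+0.3061, +0.2449, +0.0000, +0.7347, +0.2449]
  T[3,:] = [-0.5957, +0.0851, +0.7660, +0.0000, +0.0638]
  T[4,:] = [-0.5263, +0.2632, +0.3158, -0.4211, +0.0000]
|roots of det(T-λI)|: 1.2015, 0.6633, 0.6633, 0.5444, 0.5444.
spectral radius ρ = 1.2015; 1.2015 > 1, so it fails to converge.

no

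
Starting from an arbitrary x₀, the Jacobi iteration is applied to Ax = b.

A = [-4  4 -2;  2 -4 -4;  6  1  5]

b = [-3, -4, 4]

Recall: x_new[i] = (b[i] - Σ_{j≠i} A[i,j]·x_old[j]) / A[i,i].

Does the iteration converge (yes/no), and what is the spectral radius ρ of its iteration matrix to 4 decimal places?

Write A = D+L+U with D = diag(-4, -4, 5).
Jacobi: T = -D⁻¹(L+U), T[2,0] = -(6)/(5) = -1.2000; T[2,2] = 0.
  T[0,:] = [+0.0000 +1.0000 -0.5000]
  T[1,:] = [+0.5000 +0.0000 -1.0000]
  T[2,:] = [-1.2000 -0.2000 +0.0000]
|roots of det(T-λI)|: 1.4670, 0.9231, 0.9231.
spectral radius ρ = 1.4670; 1.4670 > 1: divergent.

no, ρ = 1.4670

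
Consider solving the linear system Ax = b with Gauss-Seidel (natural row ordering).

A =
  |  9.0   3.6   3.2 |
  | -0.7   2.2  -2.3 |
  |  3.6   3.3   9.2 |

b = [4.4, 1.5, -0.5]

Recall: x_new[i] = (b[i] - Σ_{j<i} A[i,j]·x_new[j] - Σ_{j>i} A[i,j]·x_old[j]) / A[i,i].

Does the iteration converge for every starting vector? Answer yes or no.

A = D + L + U where D = diag(9, 2.2, 9.2).
GS T = -(D+L)⁻¹U: row 0 first, T[0,1] = -(3.6)/(9) = -0.4000; later rows by forward substitution.
  T[0,:] = [+0.0000, -0.4000, -0.3556]
  T[1,:] = [+0.0000, -0.1273, +0.9323]
  T[2,:] = [+0.0000, +0.2022, -0.1953]
|λ(T)| sorted: 0.5968, 0.2742, 0.0000.
spectral radius ρ = 0.5968; 0.5968 < 1, so it converges for any x₀.

yes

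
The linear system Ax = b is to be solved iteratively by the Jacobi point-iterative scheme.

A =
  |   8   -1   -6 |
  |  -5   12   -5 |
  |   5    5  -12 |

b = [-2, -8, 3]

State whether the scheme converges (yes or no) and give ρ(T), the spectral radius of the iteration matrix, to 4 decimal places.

Write A = D+L+U with D = diag(8, 12, -12).
Jacobi: T = -D⁻¹(L+U), T[0,2] = -(-6)/(8) = +0.7500; T[0,0] = 0.
  T[0,:] = [+0.0000, +0.1250, +0.7500]
  T[1,:] = [+0.4167, +0.0000, +0.4167]
  T[2,:] = [+0.4167, +0.4167, +0.0000]
eigenvalue magnitudes: 0.8471, 0.4304, 0.4167.
ρ(T) = max|λ| = 0.8471; 0.8471 < 1 ⇒ converges.

yes, ρ = 0.8471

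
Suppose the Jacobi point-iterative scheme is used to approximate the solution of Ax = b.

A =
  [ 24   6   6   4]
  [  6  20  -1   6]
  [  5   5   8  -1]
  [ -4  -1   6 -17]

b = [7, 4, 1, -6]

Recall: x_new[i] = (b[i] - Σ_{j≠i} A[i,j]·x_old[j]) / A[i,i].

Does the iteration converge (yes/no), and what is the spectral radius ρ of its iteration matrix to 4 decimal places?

yes, ρ = 0.5671

Diagonal D = diag(24, 20, 8, -17); L, U strict lower/upper.
Jacobi: T = -D⁻¹(L+U), T[0,3] = -(4)/(24) = -0.1667; T[0,0] = 0.
  T[0,:] = [+0.0000 -0.2500 -0.2500 -0.1667]
  T[1,:] = [-0.3000 +0.0000 +0.0500 -0.3000]
  T[2,:] = [-0.6250 -0.6250 +0.0000 +0.1250]
  T[3,:] = [-0.2353 -0.0588 +0.3529 +0.0000]
|roots of det(T-λI)|: 0.5671, 0.4287, 0.4287, 0.2099.
ρ = 0.5671; 0.5671 < 1 ⇒ converges.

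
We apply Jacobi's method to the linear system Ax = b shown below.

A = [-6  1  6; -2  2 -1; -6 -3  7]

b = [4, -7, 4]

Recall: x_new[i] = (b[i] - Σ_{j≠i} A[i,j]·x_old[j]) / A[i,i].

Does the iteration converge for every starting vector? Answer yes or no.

Let D = diag(-6, 2, 7); L, U the strict triangles.
Jacobi: T = -D⁻¹(L+U), T[1,2] = -(-1)/(2) = +0.5000; T[1,1] = 0.
  T[0,:] = [+0.0000  +0.1667  +1.0000]
  T[1,:] = [+1.0000  +0.0000  +0.5000]
  T[2,:] = [+0.8571  +0.4286  +0.0000]
|eigenvalues of T|: 1.2766, 0.7639, 0.5127.
spectral radius ρ = 1.2766; 1.2766 > 1, so it fails to converge.

no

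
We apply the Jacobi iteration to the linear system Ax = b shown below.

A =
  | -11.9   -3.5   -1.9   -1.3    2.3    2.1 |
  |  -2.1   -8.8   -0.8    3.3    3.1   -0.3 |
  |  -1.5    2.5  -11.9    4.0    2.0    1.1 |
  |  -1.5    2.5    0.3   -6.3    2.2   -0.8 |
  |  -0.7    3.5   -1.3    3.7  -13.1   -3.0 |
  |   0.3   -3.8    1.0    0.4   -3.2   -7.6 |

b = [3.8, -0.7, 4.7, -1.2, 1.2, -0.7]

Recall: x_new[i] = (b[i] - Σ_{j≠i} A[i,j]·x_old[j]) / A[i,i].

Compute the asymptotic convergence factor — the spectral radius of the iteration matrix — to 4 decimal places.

0.8494

Let D = diag(-11.9, -8.8, -11.9, -6.3, -13.1, -7.6); L, U the strict triangles.
Jacobi: T = -D⁻¹(L+U), T[1,4] = -(3.1)/(-8.8) = +0.3523; T[1,1] = 0.
  T[0,:] = [+0.0000, -0.2941, -0.1597, -0.1092, +0.1933, +0.1765]
  T[1,:] = [-0.2386, +0.0000, -0.0909, +0.3750, +0.3523, -0.0341]
  T[2,:] = [-0.1261, +0.2101, +0.0000, +0.3361, +0.1681, +0.0924]
  T[3,:] = [-0.2381, +0.3968, +0.0476, +0.0000, +0.3492, -0.1270]
  T[4,:] = [-0.0534, +0.2672, -0.0992, +0.2824, +0.0000, -0.2290]
  T[5,:] = [+0.0395, -0.5000, +0.1316, +0.0526, -0.4211, +0.0000]
|λ(T)| sorted: 0.8494, 0.4147, 0.3510, 0.3510, 0.2450, 0.0489.
ρ = 0.8494; 0.8494 < 1 ⇒ converges.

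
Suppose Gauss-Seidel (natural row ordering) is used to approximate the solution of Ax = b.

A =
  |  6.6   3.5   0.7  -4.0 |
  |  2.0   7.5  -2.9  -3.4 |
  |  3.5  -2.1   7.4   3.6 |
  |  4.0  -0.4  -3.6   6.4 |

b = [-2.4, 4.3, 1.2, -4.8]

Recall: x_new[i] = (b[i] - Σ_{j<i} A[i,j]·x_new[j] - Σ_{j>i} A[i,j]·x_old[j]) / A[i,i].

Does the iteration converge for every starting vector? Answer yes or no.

Write A = D+L+U with D = diag(6.6, 7.5, 7.4, 6.4).
Gauss-Seidel: T = -(D+L)⁻¹U, row 0 first, T[0,3] = -(-4)/(6.6) = +0.6061; later rows by forward substitution.
  T[0,:] = [+0.0000, -0.5303, -0.1061, +0.6061]
  T[1,:] = [+0.0000, +0.1414, +0.4149, +0.2917]
  T[2,:] = [+0.0000, +0.2910, +0.1679, -0.6904]
  T[3,:] = [+0.0000, +0.5039, +0.1867, -0.7489]
|λ(T)| sorted: 0.9011, 0.2630, 0.2630, 0.0000.
spectral radius ρ = 0.9011; 0.9011 < 1 ⇒ converges.

yes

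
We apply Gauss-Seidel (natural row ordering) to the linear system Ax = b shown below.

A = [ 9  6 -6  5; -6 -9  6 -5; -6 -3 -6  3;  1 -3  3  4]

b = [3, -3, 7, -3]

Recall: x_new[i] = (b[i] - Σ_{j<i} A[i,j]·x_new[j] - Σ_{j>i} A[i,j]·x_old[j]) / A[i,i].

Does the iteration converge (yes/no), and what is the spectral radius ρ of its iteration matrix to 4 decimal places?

Let D = diag(9, -9, -6, 4); L, U the strict triangles.
Gauss-Seidel: T = -(D+L)⁻¹U, row 0 first, T[0,1] = -(6)/(9) = -0.6667; later rows by forward substitution.
  T[0,:] = [+0.0000, -0.6667, +0.6667, -0.5556]
  T[1,:] = [+0.0000, +0.4444, +0.2222, -0.1852]
  T[2,:] = [+0.0000, +0.4444, -0.7778, +1.1481]
  T[3,:] = [+0.0000, +0.1667, +0.5833, -0.8611]
eigenvalue magnitudes: 1.6552, 0.5248, 0.0640, 0.0000.
ρ(T) = max|λ| = 1.6552; 1.6552 > 1, so it fails to converge.

no, ρ = 1.6552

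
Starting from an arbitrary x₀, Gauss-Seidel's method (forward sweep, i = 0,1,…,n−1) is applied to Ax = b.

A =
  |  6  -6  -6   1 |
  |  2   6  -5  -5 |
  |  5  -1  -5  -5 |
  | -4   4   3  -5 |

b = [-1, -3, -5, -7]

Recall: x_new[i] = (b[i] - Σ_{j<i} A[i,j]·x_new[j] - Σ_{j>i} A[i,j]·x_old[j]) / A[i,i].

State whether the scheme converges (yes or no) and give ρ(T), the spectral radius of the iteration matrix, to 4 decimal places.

no, ρ = 1.2374

Write A = D+L+U with D = diag(6, 6, -5, -5).
Gauss-Seidel: T = -(D+L)⁻¹U, row 0 first, T[0,1] = -(-6)/(6) = +1.0000; later rows by forward substitution.
  T[0,:] = [+0.0000, +1.0000, +1.0000, -0.1667]
  T[1,:] = [+0.0000, -0.3333, +0.5000, +0.8889]
  T[2,:] = [+0.0000, +1.0667, +0.9000, -1.3444]
  T[3,:] = [+0.0000, -0.4267, +0.1400, +0.0378]
|λ(T)| sorted: 1.2374, 0.7340, 0.7340, 0.0000.
ρ(T) = max|λ| = 1.2374; 1.2374 > 1, so it fails to converge.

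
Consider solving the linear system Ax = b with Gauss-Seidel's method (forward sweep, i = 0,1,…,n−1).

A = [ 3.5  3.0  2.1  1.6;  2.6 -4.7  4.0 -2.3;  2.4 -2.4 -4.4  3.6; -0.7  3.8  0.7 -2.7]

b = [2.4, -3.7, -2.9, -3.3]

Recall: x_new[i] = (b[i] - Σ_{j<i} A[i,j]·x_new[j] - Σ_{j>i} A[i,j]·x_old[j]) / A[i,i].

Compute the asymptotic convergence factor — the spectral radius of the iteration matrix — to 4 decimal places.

Let D = diag(3.5, -4.7, -4.4, -2.7); L, U the strict triangles.
T_GS = -(D+L)⁻¹U: row 0 first, T[0,2] = -(2.1)/(3.5) = -0.6000; later rows by forward substitution.
  T[0,:] = [+0.0000  -0.8571  -0.6000  -0.4571]
  T[1,:] = [+0.0000  -0.4742  +0.5191  -0.7422]
  T[2,:] = [+0.0000  -0.2089  -0.6104  +0.9737]
  T[3,:] = [+0.0000  -0.4993  +0.7279  -0.6737]
|λ(T)| sorted: 1.6737, 0.3493, 0.2647, 0.0000.
spectral radius ρ = 1.6737; 1.6737 > 1: divergent.

1.6737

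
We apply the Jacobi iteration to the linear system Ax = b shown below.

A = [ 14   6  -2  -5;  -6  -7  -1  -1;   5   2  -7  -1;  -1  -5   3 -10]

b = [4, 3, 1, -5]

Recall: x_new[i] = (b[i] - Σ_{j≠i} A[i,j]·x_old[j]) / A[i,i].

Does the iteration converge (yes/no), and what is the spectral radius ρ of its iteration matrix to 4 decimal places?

yes, ρ = 0.8273

Split A = D + L + U, D = diag(14, -7, -7, -10).
T_J = -D⁻¹(L+U): T[3,1] = -(-5)/(-10) = -0.5000; T[3,3] = 0.
  T[0,:] = [+0.0000  -0.4286  +0.1429  +0.3571]
  T[1,:] = [-0.8571  +0.0000  -0.1429  -0.1429]
  T[2,:] = [+0.7143  +0.2857  +0.0000  -0.1429]
  T[3,:] = [-0.1000  -0.5000  +0.3000  +0.0000]
|eigenvalues of T|: 0.8273, 0.4938, 0.4938, 0.0238.
spectral radius ρ = 0.8273; 0.8273 < 1, so it converges for any x₀.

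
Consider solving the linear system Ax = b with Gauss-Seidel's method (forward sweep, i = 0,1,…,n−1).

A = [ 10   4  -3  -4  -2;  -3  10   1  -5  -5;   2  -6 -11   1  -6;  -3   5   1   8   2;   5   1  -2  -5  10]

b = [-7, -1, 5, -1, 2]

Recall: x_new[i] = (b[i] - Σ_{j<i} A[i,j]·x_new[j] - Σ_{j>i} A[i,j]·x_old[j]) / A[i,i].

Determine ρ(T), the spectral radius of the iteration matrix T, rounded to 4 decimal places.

Diagonal D = diag(10, 10, -11, 8, 10); L, U strict lower/upper.
T_GS = -(D+L)⁻¹U: row 0 first, T[0,1] = -(4)/(10) = -0.4000; later rows by forward substitution.
  T[0,:] = [+0.0000 -0.4000 +0.3000 +0.4000 +0.2000]
  T[1,:] = [+0.0000 -0.1200 -0.0100 +0.6200 +0.5600]
  T[2,:] = [+0.0000 -0.0073 +0.0600 -0.1745 -0.8145]
  T[3,:] = [+0.0000 -0.0741 +0.1113 -0.2157 -0.4232]
  T[4,:] = [+0.0000 +0.1735 -0.0814 -0.4047 -0.5305]
|λ(T)| sorted: 0.9170, 0.2016, 0.0496, 0.0496, 0.0000.
ρ(T) = max|λ| = 0.9170; 0.9170 < 1: convergent.

0.9170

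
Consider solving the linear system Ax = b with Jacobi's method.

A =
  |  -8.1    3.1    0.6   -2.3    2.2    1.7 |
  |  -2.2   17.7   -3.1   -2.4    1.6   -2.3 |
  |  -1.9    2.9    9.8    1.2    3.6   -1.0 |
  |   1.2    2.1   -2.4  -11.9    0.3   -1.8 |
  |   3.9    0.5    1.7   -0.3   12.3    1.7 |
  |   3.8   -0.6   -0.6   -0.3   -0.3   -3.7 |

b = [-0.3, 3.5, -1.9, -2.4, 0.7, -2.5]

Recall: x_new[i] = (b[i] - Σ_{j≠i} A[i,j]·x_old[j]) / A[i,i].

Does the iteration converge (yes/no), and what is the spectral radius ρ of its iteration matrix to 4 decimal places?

yes, ρ = 0.5399

Split A = D + L + U, D = diag(-8.1, 17.7, 9.8, -11.9, 12.3, -3.7).
Jacobi: T = -D⁻¹(L+U), T[1,3] = -(-2.4)/(17.7) = +0.1356; T[1,1] = 0.
  T[0,:] = [+0.0000  +0.3827  +0.0741  -0.2840  +0.2716  +0.2099]
  T[1,:] = [+0.1243  +0.0000  +0.1751  +0.1356  -0.0904  +0.1299]
  T[2,:] = [+0.1939  -0.2959  +0.0000  -0.1224  -0.3673  +0.1020]
  T[3,:] = [+0.1008  +0.1765  -0.2017  +0.0000  +0.0252  -0.1513]
  T[4,:] = [-0.3171  -0.0407  -0.1382  +0.0244  +0.0000  -0.1382]
  T[5,:] = [+1.0270  -0.1622  -0.1622  -0.0811  -0.0811  +0.0000]
eigenvalue magnitudes: 0.5399, 0.4455, 0.4455, 0.1983, 0.1901, 0.1006.
spectral radius ρ = 0.5399; 0.5399 < 1: convergent.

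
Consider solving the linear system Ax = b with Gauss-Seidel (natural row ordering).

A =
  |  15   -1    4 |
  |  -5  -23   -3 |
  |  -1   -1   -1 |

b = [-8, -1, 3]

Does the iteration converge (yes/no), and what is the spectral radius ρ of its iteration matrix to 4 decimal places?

yes, ρ = 0.3495

Split A = D + L + U, D = diag(15, -23, -1).
Gauss-Seidel: T = -(D+L)⁻¹U, row 0 first, T[0,2] = -(4)/(15) = -0.2667; later rows by forward substitution.
  T[0,:] = [+0.0000  +0.0667  -0.2667]
  T[1,:] = [+0.0000  -0.0145  -0.0725]
  T[2,:] = [+0.0000  -0.0522  +0.3391]
|roots of det(T-λI)|: 0.3495, 0.0249, 0.0000.
ρ = 0.3495; 0.3495 < 1, so it converges for any x₀.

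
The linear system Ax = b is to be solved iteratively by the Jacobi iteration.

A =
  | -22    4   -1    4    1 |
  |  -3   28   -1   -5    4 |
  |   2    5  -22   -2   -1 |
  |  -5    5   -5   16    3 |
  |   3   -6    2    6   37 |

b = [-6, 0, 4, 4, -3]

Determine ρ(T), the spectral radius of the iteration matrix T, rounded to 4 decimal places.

0.3165

Write A = D+L+U with D = diag(-22, 28, -22, 16, 37).
Jacobi: T = -D⁻¹(L+U), T[3,4] = -(3)/(16) = -0.1875; T[3,3] = 0.
  T[0,:] = [+0.0000 +0.1818 -0.0455 +0.1818 +0.0455]
  T[1,:] = [+0.1071 +0.0000 +0.0357 +0.1786 -0.1429]
  T[2,:] = [+0.0909 +0.2273 +0.0000 -0.0909 -0.0455]
  T[3,:] = [+0.3125 -0.3125 +0.3125 +0.0000 -0.1875]
  T[4,:] = [-0.0811 +0.1622 -0.0541 -0.1622 +0.0000]
eigenvalue magnitudes: 0.3165, 0.2574, 0.2574, 0.1376, 0.0614.
ρ = 0.3165; 0.3165 < 1, so it converges for any x₀.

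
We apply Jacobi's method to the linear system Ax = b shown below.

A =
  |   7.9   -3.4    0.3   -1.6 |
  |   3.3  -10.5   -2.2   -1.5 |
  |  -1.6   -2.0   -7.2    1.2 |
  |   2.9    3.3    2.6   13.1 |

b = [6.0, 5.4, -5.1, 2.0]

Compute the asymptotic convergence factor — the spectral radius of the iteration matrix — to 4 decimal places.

0.5092

Split A = D + L + U, D = diag(7.9, -10.5, -7.2, 13.1).
Jacobi T = -D⁻¹(L+U): T[1,3] = -(-1.5)/(-10.5) = -0.1429; T[1,1] = 0.
  T[0,:] = [+0.0000 +0.4304 -0.0380 +0.2025]
  T[1,:] = [+0.3143 +0.0000 -0.2095 -0.1429]
  T[2,:] = [-0.2222 -0.2778 +0.0000 +0.1667]
  T[3,:] = [-0.2214 -0.2519 -0.1985 +0.0000]
moduli |λ_i(T)| = 0.5092, 0.3751, 0.2214, 0.2214.
ρ = 0.5092; 0.5092 < 1 ⇒ converges.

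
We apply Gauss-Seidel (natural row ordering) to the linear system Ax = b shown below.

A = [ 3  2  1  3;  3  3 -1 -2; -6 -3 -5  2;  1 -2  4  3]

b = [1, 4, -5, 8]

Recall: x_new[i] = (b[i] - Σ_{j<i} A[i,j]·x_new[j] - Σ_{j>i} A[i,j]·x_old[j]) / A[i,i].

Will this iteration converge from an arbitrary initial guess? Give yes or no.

A = D + L + U where D = diag(3, 3, -5, 3).
GS T = -(D+L)⁻¹U: row 0 first, T[0,1] = -(2)/(3) = -0.6667; later rows by forward substitution.
  T[0,:] = [+0.0000  -0.6667  -0.3333  -1.0000]
  T[1,:] = [+0.0000  +0.6667  +0.6667  +1.6667]
  T[2,:] = [+0.0000  +0.4000  +0.0000  +0.6000]
  T[3,:] = [+0.0000  +0.1333  +0.5556  +0.6444]
moduli |λ_i(T)| = 1.5727, 0.1373, 0.1373, 0.0000.
spectral radius ρ = 1.5727; 1.5727 > 1, so it fails to converge.

no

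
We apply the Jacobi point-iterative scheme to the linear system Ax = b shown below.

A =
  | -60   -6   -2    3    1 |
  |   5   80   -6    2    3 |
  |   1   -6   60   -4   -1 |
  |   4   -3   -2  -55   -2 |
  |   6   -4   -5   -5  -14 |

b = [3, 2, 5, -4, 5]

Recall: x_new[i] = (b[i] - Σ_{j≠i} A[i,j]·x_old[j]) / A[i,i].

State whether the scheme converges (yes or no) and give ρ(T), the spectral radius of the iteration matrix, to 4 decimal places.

yes, ρ = 0.2059

Diagonal D = diag(-60, 80, 60, -55, -14); L, U strict lower/upper.
T_J = -D⁻¹(L+U): T[3,1] = -(-3)/(-55) = -0.0545; T[3,3] = 0.
  T[0,:] = [+0.0000  -0.1000  -0.0333  +0.0500  +0.0167]
  T[1,:] = [-0.0625  +0.0000  +0.0750  -0.0250  -0.0375]
  T[2,:] = [-0.0167  +0.1000  +0.0000  +0.0667  +0.0167]
  T[3,:] = [+0.0727  -0.0545  -0.0364  +0.0000  -0.0364]
  T[4,:] = [+0.4286  -0.2857  -0.3571  -0.3571  +0.0000]
moduli |λ_i(T)| = 0.2059, 0.1481, 0.1481, 0.0845, 0.0115.
spectral radius ρ = 0.2059; 0.2059 < 1 ⇒ converges.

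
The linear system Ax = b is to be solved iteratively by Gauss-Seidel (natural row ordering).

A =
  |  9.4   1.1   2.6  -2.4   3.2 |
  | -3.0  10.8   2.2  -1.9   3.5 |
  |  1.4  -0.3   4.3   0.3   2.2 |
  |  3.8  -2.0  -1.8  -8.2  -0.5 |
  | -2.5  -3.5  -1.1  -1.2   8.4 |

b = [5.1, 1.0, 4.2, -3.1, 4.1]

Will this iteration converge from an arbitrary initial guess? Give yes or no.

yes

Split A = D + L + U, D = diag(9.4, 10.8, 4.3, -8.2, 8.4).
T_GS = -(D+L)⁻¹U: row 0 first, T[0,2] = -(2.6)/(9.4) = -0.2766; later rows by forward substitution.
  T[0,:] = [+0.0000  -0.1170  -0.2766  +0.2553  -0.3404]
  T[1,:] = [+0.0000  -0.0325  -0.2805  +0.2468  -0.4186]
  T[2,:] = [+0.0000  +0.0358  +0.0705  -0.1357  -0.4300]
  T[3,:] = [+0.0000  -0.0542  -0.0752  +0.0879  -0.0222]
  T[4,:] = [+0.0000  -0.0514  -0.2007  +0.1736  -0.3352]
|roots of det(T-λI)|: 0.5022, 0.2273, 0.0612, 0.0043, 0.0000.
ρ = 0.5022; 0.5022 < 1: convergent.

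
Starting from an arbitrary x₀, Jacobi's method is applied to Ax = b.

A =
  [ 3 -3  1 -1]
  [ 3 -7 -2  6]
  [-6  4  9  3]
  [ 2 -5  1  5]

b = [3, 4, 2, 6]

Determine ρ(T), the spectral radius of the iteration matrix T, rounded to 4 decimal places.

Write A = D+L+U with D = diag(3, -7, 9, 5).
T_J = -D⁻¹(L+U): T[1,3] = -(6)/(-7) = +0.8571; T[1,1] = 0.
  T[0,:] = [+0.0000 +1.0000 -0.3333 +0.3333]
  T[1,:] = [+0.4286 +0.0000 -0.2857 +0.8571]
  T[2,:] = [+0.6667 -0.4444 +0.0000 -0.3333]
  T[3,:] = [-0.4000 +1.0000 -0.2000 +0.0000]
|eigenvalues of T|: 1.1472, 0.9058, 0.3233, 0.0819.
ρ = 1.1472; 1.1472 > 1: divergent.

1.1472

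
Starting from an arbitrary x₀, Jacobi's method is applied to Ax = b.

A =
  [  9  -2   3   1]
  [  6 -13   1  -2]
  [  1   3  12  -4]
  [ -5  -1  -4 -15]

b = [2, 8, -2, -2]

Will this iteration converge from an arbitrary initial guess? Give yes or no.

yes

A = D + L + U where D = diag(9, -13, 12, -15).
T_J = -D⁻¹(L+U): T[0,1] = -(-2)/(9) = +0.2222; T[0,0] = 0.
  T[0,:] = [+0.0000, +0.2222, -0.3333, -0.1111]
  T[1,:] = [+0.4615, +0.0000, +0.0769, -0.1538]
  T[2,:] = [-0.0833, -0.2500, +0.0000, +0.3333]
  T[3,:] = [-0.3333, -0.0667, -0.2667, +0.0000]
|eigenvalues of T|: 0.5087, 0.3642, 0.3642, 0.1647.
ρ = 0.5087; 0.5087 < 1, so it converges for any x₀.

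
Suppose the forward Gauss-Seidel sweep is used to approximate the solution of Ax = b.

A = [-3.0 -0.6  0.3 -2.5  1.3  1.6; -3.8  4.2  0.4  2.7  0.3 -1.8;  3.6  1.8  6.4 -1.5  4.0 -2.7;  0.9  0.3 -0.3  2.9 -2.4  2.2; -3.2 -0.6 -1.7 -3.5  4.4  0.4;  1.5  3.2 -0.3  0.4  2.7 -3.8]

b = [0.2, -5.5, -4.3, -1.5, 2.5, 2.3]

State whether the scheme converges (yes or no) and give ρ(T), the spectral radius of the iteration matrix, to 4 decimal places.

A = D + L + U where D = diag(-3, 4.2, 6.4, 2.9, 4.4, -3.8).
GS T = -(D+L)⁻¹U: row 0 first, T[0,1] = -(-0.6)/(-3) = -0.2000; later rows by forward substitution.
  T[0,:] = [+0.0000, -0.2000, +0.1000, -0.8333, +0.4333, +0.5333]
  T[1,:] = [+0.0000, -0.1810, -0.0048, -1.3968, +0.3206, +0.9111]
  T[2,:] = [+0.0000, +0.1634, -0.0549, +1.0960, -0.9589, -0.1344]
  T[3,:] = [+0.0000, +0.0977, -0.0362, +0.5165, +0.5607, -1.0323]
  T[4,:] = [+0.0000, -0.0293, +0.0220, +0.0378, +0.4344, -0.4518]
  T[5,:] = [+0.0000, -0.2548, +0.0517, -1.5105, +0.8845, +0.5587]
moduli |λ_i(T)| = 1.5025, 0.1732, 0.1732, 0.0722, 0.0407, 0.0000.
ρ(T) = max|λ| = 1.5025; 1.5025 > 1 ⇒ diverges.

no, ρ = 1.5025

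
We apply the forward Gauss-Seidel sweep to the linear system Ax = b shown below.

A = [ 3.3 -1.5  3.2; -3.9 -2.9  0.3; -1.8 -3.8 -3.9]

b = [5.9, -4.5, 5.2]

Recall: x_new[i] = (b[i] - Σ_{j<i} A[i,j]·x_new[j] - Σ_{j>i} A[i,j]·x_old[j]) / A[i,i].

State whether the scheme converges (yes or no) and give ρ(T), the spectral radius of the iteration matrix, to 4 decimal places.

no, ρ = 1.5209

Split A = D + L + U, D = diag(3.3, -2.9, -3.9).
GS T = -(D+L)⁻¹U: row 0 first, T[0,1] = -(-1.5)/(3.3) = +0.4545; later rows by forward substitution.
  T[0,:] = [+0.0000  +0.4545  -0.9697]
  T[1,:] = [+0.0000  -0.6113  +1.4075]
  T[2,:] = [+0.0000  +0.3858  -0.9239]
eigenvalue magnitudes: 1.5209, 0.0143, 0.0000.
spectral radius ρ = 1.5209; 1.5209 > 1 ⇒ diverges.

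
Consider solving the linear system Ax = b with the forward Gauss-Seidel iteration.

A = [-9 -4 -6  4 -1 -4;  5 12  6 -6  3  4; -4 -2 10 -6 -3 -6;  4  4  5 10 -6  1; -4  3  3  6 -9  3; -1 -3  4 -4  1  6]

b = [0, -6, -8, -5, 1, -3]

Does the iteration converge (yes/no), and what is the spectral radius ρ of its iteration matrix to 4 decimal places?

Let D = diag(-9, 12, 10, 10, -9, 6); L, U the strict triangles.
GS T = -(D+L)⁻¹U: row 0 first, T[0,1] = -(-4)/(-9) = -0.4444; later rows by forward substitution.
  T[0,:] = [+0.0000, -0.4444, -0.6667, +0.4444, -0.1111, -0.4444]
  T[1,:] = [+0.0000, +0.1852, -0.2222, +0.3148, -0.2037, -0.1481]
  T[2,:] = [+0.0000, -0.1407, -0.3111, +0.8407, +0.2148, +0.3926]
  T[3,:] = [+0.0000, +0.1741, +0.5111, -0.7241, +0.6185, -0.0593]
  T[4,:] = [+0.0000, +0.3284, +0.4593, -0.2951, +0.4654, +0.5728]
  T[5,:] = [+0.0000, +0.1737, +0.2494, -0.7626, +0.0712, -0.5449]
|eigenvalues of T|: 1.4158, 0.3618, 0.2143, 0.2012, 0.2012, 0.0000.
ρ(T) = max|λ| = 1.4158; 1.4158 > 1: divergent.

no, ρ = 1.4158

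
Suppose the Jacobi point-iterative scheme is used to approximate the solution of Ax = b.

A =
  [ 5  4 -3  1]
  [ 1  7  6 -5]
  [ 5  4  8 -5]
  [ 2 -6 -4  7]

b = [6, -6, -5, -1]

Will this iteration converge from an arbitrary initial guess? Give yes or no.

no

Split A = D + L + U, D = diag(5, 7, 8, 7).
T_J = -D⁻¹(L+U): T[1,2] = -(6)/(7) = -0.8571; T[1,1] = 0.
  T[0,:] = [+0.0000, -0.8000, +0.6000, -0.2000]
  T[1,:] = [-0.1429, +0.0000, -0.8571, +0.7143]
  T[2,:] = [-0.6250, -0.5000, +0.0000, +0.6250]
  T[3,:] = [-0.2857, +0.8571, +0.5714, +0.0000]
|roots of det(T-λI)|: 1.3873, 0.6531, 0.6531, 0.2725.
ρ = 1.3873; 1.3873 > 1, so it fails to converge.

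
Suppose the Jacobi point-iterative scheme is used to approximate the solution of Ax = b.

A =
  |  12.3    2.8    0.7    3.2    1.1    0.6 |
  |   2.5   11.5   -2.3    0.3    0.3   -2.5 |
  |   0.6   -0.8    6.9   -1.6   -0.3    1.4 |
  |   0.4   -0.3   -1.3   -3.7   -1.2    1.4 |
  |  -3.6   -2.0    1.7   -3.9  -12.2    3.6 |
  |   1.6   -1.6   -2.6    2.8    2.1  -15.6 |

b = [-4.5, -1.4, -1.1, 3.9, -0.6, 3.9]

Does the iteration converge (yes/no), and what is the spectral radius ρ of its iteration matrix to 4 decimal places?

A = D + L + U where D = diag(12.3, 11.5, 6.9, -3.7, -12.2, -15.6).
T_J = -D⁻¹(L+U): T[5,4] = -(2.1)/(-15.6) = +0.1346; T[5,5] = 0.
  T[0,:] = [+0.0000 -0.2276 -0.0569 -0.2602 -0.0894 -0.0488]
  T[1,:] = [-0.2174 +0.0000 +0.2000 -0.0261 -0.0261 +0.2174]
  T[2,:] = [-0.0870 +0.1159 +0.0000 +0.2319 +0.0435 -0.2029]
  T[3,:] = [+0.1081 -0.0811 -0.3514 +0.0000 -0.3243 +0.3784]
  T[4,:] = [-0.2951 -0.1639 +0.1393 -0.3197 +0.0000 +0.2951]
  T[5,:] = [+0.1026 -0.1026 -0.1667 +0.1795 +0.1346 +0.0000]
eigenvalue magnitudes: 0.6208, 0.4295, 0.4295, 0.2126, 0.1459, 0.1459.
spectral radius ρ = 0.6208; 0.6208 < 1: convergent.

yes, ρ = 0.6208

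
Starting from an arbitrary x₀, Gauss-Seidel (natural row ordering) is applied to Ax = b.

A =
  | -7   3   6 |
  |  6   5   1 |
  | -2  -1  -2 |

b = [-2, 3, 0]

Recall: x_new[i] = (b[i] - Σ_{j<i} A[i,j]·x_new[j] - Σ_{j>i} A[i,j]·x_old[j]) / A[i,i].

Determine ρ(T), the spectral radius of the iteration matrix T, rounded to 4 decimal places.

A = D + L + U where D = diag(-7, 5, -2).
T_GS = -(D+L)⁻¹U: row 0 first, T[0,1] = -(3)/(-7) = +0.4286; later rows by forward substitution.
  T[0,:] = [+0.0000 +0.4286 +0.8571]
  T[1,:] = [+0.0000 -0.5143 -1.2286]
  T[2,:] = [+0.0000 -0.1714 -0.2429]
|λ(T)| sorted: 0.8571, 0.1000, 0.0000.
ρ(T) = max|λ| = 0.8571; 0.8571 < 1 ⇒ converges.

0.8571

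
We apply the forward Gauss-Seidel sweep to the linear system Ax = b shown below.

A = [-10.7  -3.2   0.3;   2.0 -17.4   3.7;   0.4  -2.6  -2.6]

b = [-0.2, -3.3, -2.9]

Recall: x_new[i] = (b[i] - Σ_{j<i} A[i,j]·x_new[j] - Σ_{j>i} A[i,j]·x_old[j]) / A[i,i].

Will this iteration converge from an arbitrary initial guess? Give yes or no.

Diagonal D = diag(-10.7, -17.4, -2.6); L, U strict lower/upper.
Gauss-Seidel: T = -(D+L)⁻¹U, row 0 first, T[0,2] = -(0.3)/(-10.7) = +0.0280; later rows by forward substitution.
  T[0,:] = [+0.0000  -0.2991  +0.0280]
  T[1,:] = [+0.0000  -0.0344  +0.2159]
  T[2,:] = [+0.0000  -0.0116  -0.2116]
moduli |λ_i(T)| = 0.1960, 0.0499, 0.0000.
spectral radius ρ = 0.1960; 0.1960 < 1 ⇒ converges.

yes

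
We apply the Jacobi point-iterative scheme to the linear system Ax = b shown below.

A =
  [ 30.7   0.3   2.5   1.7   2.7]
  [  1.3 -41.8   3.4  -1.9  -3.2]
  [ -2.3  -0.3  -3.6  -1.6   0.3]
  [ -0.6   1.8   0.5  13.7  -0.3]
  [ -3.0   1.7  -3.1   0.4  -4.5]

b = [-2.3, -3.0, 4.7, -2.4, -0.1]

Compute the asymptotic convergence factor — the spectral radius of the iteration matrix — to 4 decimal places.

Diagonal D = diag(30.7, -41.8, -3.6, 13.7, -4.5); L, U strict lower/upper.
Jacobi T = -D⁻¹(L+U): T[4,2] = -(-3.1)/(-4.5) = -0.6889; T[4,4] = 0.
  T[0,:] = [+0.0000 -0.0098 -0.0814 -0.0554 -0.0879]
  T[1,:] = [+0.0311 +0.0000 +0.0813 -0.0455 -0.0766]
  T[2,:] = [-0.6389 -0.0833 +0.0000 -0.4444 +0.0833]
  T[3,:] = [+0.0438 -0.1314 -0.0365 +0.0000 +0.0219]
  T[4,:] = [-0.6667 +0.3778 -0.6889 +0.0889 +0.0000]
|roots of det(T-λI)|: 0.3673, 0.2055, 0.2055, 0.1540, 0.1540.
ρ = 0.3673; 0.3673 < 1: convergent.

0.3673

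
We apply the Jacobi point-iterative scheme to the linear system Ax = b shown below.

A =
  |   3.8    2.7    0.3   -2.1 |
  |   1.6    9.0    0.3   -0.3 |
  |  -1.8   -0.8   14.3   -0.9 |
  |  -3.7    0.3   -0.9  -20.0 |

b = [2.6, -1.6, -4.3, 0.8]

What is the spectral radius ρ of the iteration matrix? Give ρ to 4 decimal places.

Split A = D + L + U, D = diag(3.8, 9, 14.3, -20).
T_J = -D⁻¹(L+U): T[2,3] = -(-0.9)/(14.3) = +0.0629; T[2,2] = 0.
  T[0,:] = [+0.0000 -0.7105 -0.0789 +0.5526]
  T[1,:] = [-0.1778 +0.0000 -0.0333 +0.0333]
  T[2,:] = [+0.1259 +0.0559 +0.0000 +0.0629]
  T[3,:] = [-0.1850 +0.0150 -0.0450 +0.0000]
|λ(T)| sorted: 0.1979, 0.1422, 0.1422, 0.0709.
ρ = 0.1979; 0.1979 < 1: convergent.

0.1979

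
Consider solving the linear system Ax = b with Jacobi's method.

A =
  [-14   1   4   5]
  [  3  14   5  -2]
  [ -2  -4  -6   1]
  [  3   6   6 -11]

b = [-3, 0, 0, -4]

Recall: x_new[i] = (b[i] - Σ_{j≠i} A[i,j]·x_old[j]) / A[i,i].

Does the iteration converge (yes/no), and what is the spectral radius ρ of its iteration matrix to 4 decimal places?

Split A = D + L + U, D = diag(-14, 14, -6, -11).
T_J = -D⁻¹(L+U): T[3,1] = -(6)/(-11) = +0.5455; T[3,3] = 0.
  T[0,:] = [+0.0000  +0.0714  +0.2857  +0.3571]
  T[1,:] = [-0.2143  +0.0000  -0.3571  +0.1429]
  T[2,:] = [-0.3333  -0.6667  +0.0000  +0.1667]
  T[3,:] = [+0.2727  +0.5455  +0.5455  +0.0000]
|roots of det(T-λI)|: 0.7696, 0.4677, 0.2395, 0.2395.
spectral radius ρ = 0.7696; 0.7696 < 1: convergent.

yes, ρ = 0.7696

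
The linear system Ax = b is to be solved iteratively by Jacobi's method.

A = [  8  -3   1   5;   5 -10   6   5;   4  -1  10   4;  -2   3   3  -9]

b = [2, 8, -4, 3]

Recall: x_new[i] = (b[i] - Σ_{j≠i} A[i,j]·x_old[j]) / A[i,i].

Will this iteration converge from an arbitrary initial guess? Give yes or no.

Write A = D+L+U with D = diag(8, -10, 10, -9).
Jacobi T = -D⁻¹(L+U): T[2,1] = -(-1)/(10) = +0.1000; T[2,2] = 0.
  T[0,:] = [+0.0000 +0.3750 -0.1250 -0.6250]
  T[1,:] = [+0.5000 +0.0000 +0.6000 +0.5000]
  T[2,:] = [-0.4000 +0.1000 +0.0000 -0.4000]
  T[3,:] = [-0.2222 +0.3333 +0.3333 +0.0000]
eigenvalue magnitudes: 0.8927, 0.4599, 0.3580, 0.3580.
spectral radius ρ = 0.8927; 0.8927 < 1 ⇒ converges.

yes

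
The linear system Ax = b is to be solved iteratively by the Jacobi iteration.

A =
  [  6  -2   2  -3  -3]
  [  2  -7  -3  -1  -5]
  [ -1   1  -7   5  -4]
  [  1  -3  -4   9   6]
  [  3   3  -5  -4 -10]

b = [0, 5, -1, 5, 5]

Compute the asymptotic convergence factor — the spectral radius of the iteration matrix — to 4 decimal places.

Split A = D + L + U, D = diag(6, -7, -7, 9, -10).
Jacobi: T = -D⁻¹(L+U), T[3,0] = -(1)/(9) = -0.1111; T[3,3] = 0.
  T[0,:] = [+0.0000 +0.3333 -0.3333 +0.5000 +0.5000]
  T[1,:] = [+0.2857 +0.0000 -0.4286 -0.1429 -0.7143]
  T[2,:] = [-0.1429 +0.1429 +0.0000 +0.7143 -0.5714]
  T[3,:] = [-0.1111 +0.3333 +0.4444 +0.0000 -0.6667]
  T[4,:] = [+0.3000 +0.3000 -0.5000 -0.4000 +0.0000]
eigenvalue magnitudes: 1.1436, 0.5503, 0.5180, 0.5180, 0.1021.
ρ = 1.1436; 1.1436 > 1: divergent.

1.1436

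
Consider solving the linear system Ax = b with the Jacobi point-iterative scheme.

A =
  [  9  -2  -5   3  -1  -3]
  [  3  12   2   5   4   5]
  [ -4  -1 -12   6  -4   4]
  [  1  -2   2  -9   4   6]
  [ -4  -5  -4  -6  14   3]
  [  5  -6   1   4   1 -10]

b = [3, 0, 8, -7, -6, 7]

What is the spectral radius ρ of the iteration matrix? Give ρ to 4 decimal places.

1.1222

Split A = D + L + U, D = diag(9, 12, -12, -9, 14, -10).
T_J = -D⁻¹(L+U): T[1,3] = -(5)/(12) = -0.4167; T[1,1] = 0.
  T[0,:] = [+0.0000 +0.2222 +0.5556 -0.3333 +0.1111 +0.3333]
  T[1,:] = [-0.2500 +0.0000 -0.1667 -0.4167 -0.3333 -0.4167]
  T[2,:] = [-0.3333 -0.0833 +0.0000 +0.5000 -0.3333 +0.3333]
  T[3,:] = [+0.1111 -0.2222 +0.2222 +0.0000 +0.4444 +0.6667]
  T[4,:] = [+0.2857 +0.3571 +0.2857 +0.4286 +0.0000 -0.2143]
  T[5,:] = [+0.5000 -0.6000 +0.1000 +0.4000 +0.1000 +0.0000]
eigenvalue magnitudes: 1.1222, 0.9068, 0.6626, 0.6626, 0.2818, 0.0540.
ρ = 1.1222; 1.1222 > 1 ⇒ diverges.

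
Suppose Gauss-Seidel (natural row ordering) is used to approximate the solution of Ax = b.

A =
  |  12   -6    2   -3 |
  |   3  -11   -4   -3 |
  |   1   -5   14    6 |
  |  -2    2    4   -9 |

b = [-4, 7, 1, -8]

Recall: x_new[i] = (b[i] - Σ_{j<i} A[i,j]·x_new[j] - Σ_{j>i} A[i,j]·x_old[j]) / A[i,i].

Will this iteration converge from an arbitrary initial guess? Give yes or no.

yes

Diagonal D = diag(12, -11, 14, -9); L, U strict lower/upper.
Gauss-Seidel: T = -(D+L)⁻¹U, row 0 first, T[0,2] = -(2)/(12) = -0.1667; later rows by forward substitution.
  T[0,:] = [+0.0000 +0.5000 -0.1667 +0.2500]
  T[1,:] = [+0.0000 +0.1364 -0.4091 -0.2045]
  T[2,:] = [+0.0000 +0.0130 -0.1342 -0.5195]
  T[3,:] = [+0.0000 -0.0750 -0.1135 -0.3319]
|roots of det(T-λI)|: 0.5480, 0.1778, 0.1778, 0.0000.
spectral radius ρ = 0.5480; 0.5480 < 1, so it converges for any x₀.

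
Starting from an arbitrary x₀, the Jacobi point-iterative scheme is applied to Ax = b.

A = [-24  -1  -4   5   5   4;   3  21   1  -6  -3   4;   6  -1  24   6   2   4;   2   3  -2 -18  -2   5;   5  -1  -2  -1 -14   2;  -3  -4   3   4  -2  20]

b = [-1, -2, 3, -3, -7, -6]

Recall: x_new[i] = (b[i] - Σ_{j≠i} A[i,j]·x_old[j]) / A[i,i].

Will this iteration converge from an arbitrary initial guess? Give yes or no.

Diagonal D = diag(-24, 21, 24, -18, -14, 20); L, U strict lower/upper.
T_J = -D⁻¹(L+U): T[3,5] = -(5)/(-18) = +0.2778; T[3,3] = 0.
  T[0,:] = [+0.0000 -0.0417 -0.1667 +0.2083 +0.2083 +0.1667]
  T[1,:] = [-0.1429 +0.0000 -0.0476 +0.2857 +0.1429 -0.1905]
  T[2,:] = [-0.2500 +0.0417 +0.0000 -0.2500 -0.0833 -0.1667]
  T[3,:] = [+0.1111 +0.1667 -0.1111 +0.0000 -0.1111 +0.2778]
  T[4,:] = [+0.3571 -0.0714 -0.1429 -0.0714 +0.0000 +0.1429]
  T[5,:] = [+0.1500 +0.2000 -0.1500 -0.2000 +0.1000 +0.0000]
|eigenvalues of T|: 0.5593, 0.3362, 0.3059, 0.3059, 0.2195, 0.1410.
ρ(T) = max|λ| = 0.5593; 0.5593 < 1: convergent.

yes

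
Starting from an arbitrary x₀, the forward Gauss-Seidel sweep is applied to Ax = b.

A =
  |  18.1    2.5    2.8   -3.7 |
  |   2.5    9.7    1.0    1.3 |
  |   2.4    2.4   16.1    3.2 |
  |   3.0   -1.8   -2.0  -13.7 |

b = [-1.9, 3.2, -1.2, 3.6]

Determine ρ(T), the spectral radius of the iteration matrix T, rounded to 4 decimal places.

0.1700

A = D + L + U where D = diag(18.1, 9.7, 16.1, -13.7).
T_GS = -(D+L)⁻¹U: row 0 first, T[0,1] = -(2.5)/(18.1) = -0.1381; later rows by forward substitution.
  T[0,:] = [+0.0000 -0.1381 -0.1547 +0.2044]
  T[1,:] = [+0.0000 +0.0356 -0.0632 -0.1867]
  T[2,:] = [+0.0000 +0.0153 +0.0325 -0.2014]
  T[3,:] = [+0.0000 -0.0372 -0.0303 +0.0987]
|roots of det(T-λI)|: 0.1700, 0.0620, 0.0588, 0.0000.
ρ = 0.1700; 0.1700 < 1 ⇒ converges.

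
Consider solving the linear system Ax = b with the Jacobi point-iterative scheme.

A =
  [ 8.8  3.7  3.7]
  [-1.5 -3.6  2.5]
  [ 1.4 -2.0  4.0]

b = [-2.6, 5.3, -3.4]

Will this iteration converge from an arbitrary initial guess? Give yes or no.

A = D + L + U where D = diag(8.8, -3.6, 4).
Jacobi: T = -D⁻¹(L+U), T[1,0] = -(-1.5)/(-3.6) = -0.4167; T[1,1] = 0.
  T[0,:] = [+0.0000  -0.4205  -0.4205]
  T[1,:] = [-0.4167  +0.0000  +0.6944]
  T[2,:] = [-0.3500  +0.5000  +0.0000]
|eigenvalues of T|: 0.9342, 0.5897, 0.3445.
spectral radius ρ = 0.9342; 0.9342 < 1: convergent.

yes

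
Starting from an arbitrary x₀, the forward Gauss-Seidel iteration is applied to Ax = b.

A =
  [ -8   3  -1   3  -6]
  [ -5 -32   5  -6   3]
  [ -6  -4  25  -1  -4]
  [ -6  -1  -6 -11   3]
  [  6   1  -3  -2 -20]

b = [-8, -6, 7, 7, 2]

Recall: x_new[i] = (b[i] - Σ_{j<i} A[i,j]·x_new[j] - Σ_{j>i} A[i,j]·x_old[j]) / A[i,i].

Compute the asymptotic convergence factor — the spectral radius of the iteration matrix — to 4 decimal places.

0.6904

Let D = diag(-8, -32, 25, -11, -20); L, U the strict triangles.
Gauss-Seidel: T = -(D+L)⁻¹U, row 0 first, T[0,2] = -(-1)/(-8) = -0.1250; later rows by forward substitution.
  T[0,:] = [+0.0000 +0.3750 -0.1250 +0.3750 -0.7500]
  T[1,:] = [+0.0000 -0.0586 +0.1758 -0.2461 +0.2109]
  T[2,:] = [+0.0000 +0.0806 -0.0019 +0.0906 +0.0138]
  T[3,:] = [+0.0000 -0.2432 +0.0532 -0.2316 +0.6551]
  T[4,:] = [+0.0000 +0.1218 -0.0338 +0.1098 -0.2820]
eigenvalue magnitudes: 0.6904, 0.1271, 0.0467, 0.0467, 0.0000.
ρ = 0.6904; 0.6904 < 1, so it converges for any x₀.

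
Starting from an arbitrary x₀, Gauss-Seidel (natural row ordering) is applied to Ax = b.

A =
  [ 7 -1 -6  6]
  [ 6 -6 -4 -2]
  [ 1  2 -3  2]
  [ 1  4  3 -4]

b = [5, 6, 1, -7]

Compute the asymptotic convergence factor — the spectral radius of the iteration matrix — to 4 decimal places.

Write A = D+L+U with D = diag(7, -6, -3, -4).
T_GS = -(D+L)⁻¹U: row 0 first, T[0,1] = -(-1)/(7) = +0.1429; later rows by forward substitution.
  T[0,:] = [+0.0000 +0.1429 +0.8571 -0.8571]
  T[1,:] = [+0.0000 +0.1429 +0.1905 -1.1905]
  T[2,:] = [+0.0000 +0.1429 +0.4127 -0.4127]
  T[3,:] = [+0.0000 +0.2857 +0.7143 -1.7143]
eigenvalue magnitudes: 1.3749, 0.1200, 0.0962, 0.0000.
spectral radius ρ = 1.3749; 1.3749 > 1, so it fails to converge.

1.3749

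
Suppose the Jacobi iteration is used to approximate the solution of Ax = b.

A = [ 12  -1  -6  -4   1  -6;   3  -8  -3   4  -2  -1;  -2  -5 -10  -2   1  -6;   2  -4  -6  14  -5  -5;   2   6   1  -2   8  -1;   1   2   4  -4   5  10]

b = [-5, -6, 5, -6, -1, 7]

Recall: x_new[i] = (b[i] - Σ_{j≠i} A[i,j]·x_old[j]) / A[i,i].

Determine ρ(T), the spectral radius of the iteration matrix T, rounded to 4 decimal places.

1.1931

Let D = diag(12, -8, -10, 14, 8, 10); L, U the strict triangles.
T_J = -D⁻¹(L+U): T[4,2] = -(1)/(8) = -0.1250; T[4,4] = 0.
  T[0,:] = [+0.0000, +0.0833, +0.5000, +0.3333, -0.0833, +0.5000]
  T[1,:] = [+0.3750, +0.0000, -0.3750, +0.5000, -0.2500, -0.1250]
  T[2,:] = [-0.2000, -0.5000, +0.0000, -0.2000, +0.1000, -0.6000]
  T[3,:] = [-0.1429, +0.2857, +0.4286, +0.0000, +0.3571, +0.3571]
  T[4,:] = [-0.2500, -0.7500, -0.1250, +0.2500, +0.0000, +0.1250]
  T[5,:] = [-0.1000, -0.2000, -0.4000, +0.4000, -0.5000, +0.0000]
|roots of det(T-λI)|: 1.1931, 0.4864, 0.4864, 0.4450, 0.4450, 0.4315.
ρ = 1.1931; 1.1931 > 1: divergent.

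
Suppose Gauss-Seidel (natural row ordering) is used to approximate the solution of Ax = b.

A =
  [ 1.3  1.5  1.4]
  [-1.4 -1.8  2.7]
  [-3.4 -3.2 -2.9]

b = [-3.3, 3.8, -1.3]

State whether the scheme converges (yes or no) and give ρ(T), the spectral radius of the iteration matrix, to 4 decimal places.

no, ρ = 1.6495

Split A = D + L + U, D = diag(1.3, -1.8, -2.9).
GS T = -(D+L)⁻¹U: row 0 first, T[0,2] = -(1.4)/(1.3) = -1.0769; later rows by forward substitution.
  T[0,:] = [+0.0000  -1.1538  -1.0769]
  T[1,:] = [+0.0000  +0.8974  +2.3376]
  T[2,:] = [+0.0000  +0.3625  -1.3168]
|eigenvalues of T|: 1.6495, 1.2301, 0.0000.
spectral radius ρ = 1.6495; 1.6495 > 1 ⇒ diverges.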